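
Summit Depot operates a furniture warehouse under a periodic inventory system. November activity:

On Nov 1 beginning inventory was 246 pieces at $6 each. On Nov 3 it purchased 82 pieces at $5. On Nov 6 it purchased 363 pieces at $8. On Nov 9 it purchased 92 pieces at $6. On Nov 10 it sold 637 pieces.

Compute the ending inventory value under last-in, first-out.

Ending inventory = $876

Nov 10, 637 sold [LIFO — newest first]: 92 @ $6 + 363 @ $8 + 82 @ $5 + 100 @ $6 = $4,466
Ending inventory: 146 @ $6 = $876
Check: goods available $5,342 = COGS $4,466 + ending $876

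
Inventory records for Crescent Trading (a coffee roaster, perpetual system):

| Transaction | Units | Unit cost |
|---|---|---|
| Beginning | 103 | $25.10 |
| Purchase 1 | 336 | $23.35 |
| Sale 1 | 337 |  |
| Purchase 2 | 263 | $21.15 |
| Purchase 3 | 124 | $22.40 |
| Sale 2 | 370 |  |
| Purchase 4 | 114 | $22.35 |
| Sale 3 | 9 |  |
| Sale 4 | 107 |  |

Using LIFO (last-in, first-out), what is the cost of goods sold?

Sale 1 (337) [LIFO — newest first]: 336 @ $23.35 + 1 @ $25.10 = $7,870.70
Sale 2 (370) [LIFO — newest first]: 124 @ $22.40 + 246 @ $21.15 = $7,980.50
Sale 3 (9) [LIFO — newest first]: 9 @ $22.35 = $201.15
Sale 4 (107) [LIFO — newest first]: 105 @ $22.35 + 2 @ $21.15 = $2,389.05
Total COGS = $7,870.70 + $7,980.50 + $201.15 + $2,389.05 = $18,441.40
Ending inventory: 102 @ $25.10 + 15 @ $21.15 = $2,877.45

COGS = $18,441.40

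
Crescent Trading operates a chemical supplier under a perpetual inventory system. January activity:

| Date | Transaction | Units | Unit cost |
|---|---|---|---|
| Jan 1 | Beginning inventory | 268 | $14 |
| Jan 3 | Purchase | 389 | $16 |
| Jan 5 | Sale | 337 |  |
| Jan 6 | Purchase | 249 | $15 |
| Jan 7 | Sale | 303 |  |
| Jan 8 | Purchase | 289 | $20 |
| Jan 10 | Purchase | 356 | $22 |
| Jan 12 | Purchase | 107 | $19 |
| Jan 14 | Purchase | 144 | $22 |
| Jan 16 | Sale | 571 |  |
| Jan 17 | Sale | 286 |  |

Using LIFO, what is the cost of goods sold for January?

COGS = $28,020

Jan 5, 337 sold [LIFO — newest first]: 337 @ $16 = $5,392
Jan 7, 303 sold [LIFO — newest first]: 249 @ $15 + 52 @ $16 + 2 @ $14 = $4,595
Jan 16, 571 sold [LIFO — newest first]: 144 @ $22 + 107 @ $19 + 320 @ $22 = $12,241
Jan 17, 286 sold [LIFO — newest first]: 36 @ $22 + 250 @ $20 = $5,792
Total COGS = $5,392 + $4,595 + $12,241 + $5,792 = $28,020
Ending inventory: 266 @ $14 + 39 @ $20 = $4,504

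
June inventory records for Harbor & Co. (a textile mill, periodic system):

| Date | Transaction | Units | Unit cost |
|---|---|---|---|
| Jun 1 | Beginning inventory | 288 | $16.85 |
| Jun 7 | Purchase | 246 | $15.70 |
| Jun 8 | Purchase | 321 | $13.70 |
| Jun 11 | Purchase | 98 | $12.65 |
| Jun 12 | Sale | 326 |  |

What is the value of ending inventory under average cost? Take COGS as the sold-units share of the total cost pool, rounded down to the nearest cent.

Ending inventory = $9,442.77

Jun 12, sell 326: 326/953 × $14,352.40 → $4,909.63
Ending inventory (cost pool remaining) = $9,442.77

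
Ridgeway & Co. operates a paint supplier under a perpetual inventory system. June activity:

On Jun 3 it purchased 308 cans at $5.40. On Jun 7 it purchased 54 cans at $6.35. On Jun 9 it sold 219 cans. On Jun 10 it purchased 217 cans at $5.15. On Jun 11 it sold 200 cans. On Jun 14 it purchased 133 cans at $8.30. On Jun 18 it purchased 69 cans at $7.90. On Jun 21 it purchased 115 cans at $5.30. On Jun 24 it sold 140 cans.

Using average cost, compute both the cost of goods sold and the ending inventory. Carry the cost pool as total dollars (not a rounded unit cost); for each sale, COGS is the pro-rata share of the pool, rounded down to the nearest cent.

After Jun 3: 308 on hand, pool $1,663.20 (≈ $5.4000 each)
After Jun 7: 362 on hand, pool $2,006.10 (≈ $5.5417 each)
Jun 9, sell 219: 219/362 × $2,006.10 → $1,213.63
After Jun 10: 360 on hand, pool $1,910.02 (≈ $5.3056 each)
Jun 11, sell 200: 200/360 × $1,910.02 → $1,061.12
After Jun 14: 293 on hand, pool $1,952.80 (≈ $6.6648 each)
After Jun 18: 362 on hand, pool $2,497.90 (≈ $6.9003 each)
After Jun 21: 477 on hand, pool $3,107.40 (≈ $6.5145 each)
Jun 24, sell 140: 140/477 × $3,107.40 → $912.02
Total COGS = $1,213.63 + $1,061.12 + $912.02 = $3,186.77
Ending inventory (cost pool remaining) = $2,195.38

COGS = $3,186.77; ending inventory = $2,195.38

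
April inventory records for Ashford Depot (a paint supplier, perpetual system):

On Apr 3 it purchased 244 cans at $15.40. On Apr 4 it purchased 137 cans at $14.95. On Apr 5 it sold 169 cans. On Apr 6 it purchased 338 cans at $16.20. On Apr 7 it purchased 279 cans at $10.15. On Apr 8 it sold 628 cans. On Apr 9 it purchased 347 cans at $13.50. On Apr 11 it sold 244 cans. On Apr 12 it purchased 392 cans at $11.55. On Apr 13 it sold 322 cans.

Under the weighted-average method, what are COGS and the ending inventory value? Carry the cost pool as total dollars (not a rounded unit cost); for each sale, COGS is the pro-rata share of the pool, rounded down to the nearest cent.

After Apr 3: 244 on hand, pool $3,757.60 (≈ $15.4000 each)
After Apr 4: 381 on hand, pool $5,805.75 (≈ $15.2382 each)
Apr 5, sell 169: 169/381 × $5,805.75 → $2,575.25
After Apr 6: 550 on hand, pool $8,706.10 (≈ $15.8293 each)
After Apr 7: 829 on hand, pool $11,537.95 (≈ $13.9179 each)
Apr 8, sell 628: 628/829 × $11,537.95 → $8,740.44
After Apr 9: 548 on hand, pool $7,482.01 (≈ $13.6533 each)
Apr 11, sell 244: 244/548 × $7,482.01 → $3,331.40
After Apr 12: 696 on hand, pool $8,678.21 (≈ $12.4687 each)
Apr 13, sell 322: 322/696 × $8,678.21 → $4,014.91
Total COGS = $2,575.25 + $8,740.44 + $3,331.40 + $4,014.91 = $18,662.00
Ending inventory (cost pool remaining) = $4,663.30
Check: goods available $23,325.30 = COGS $18,662.00 + ending $4,663.30

COGS = $18,662.00; ending inventory = $4,663.30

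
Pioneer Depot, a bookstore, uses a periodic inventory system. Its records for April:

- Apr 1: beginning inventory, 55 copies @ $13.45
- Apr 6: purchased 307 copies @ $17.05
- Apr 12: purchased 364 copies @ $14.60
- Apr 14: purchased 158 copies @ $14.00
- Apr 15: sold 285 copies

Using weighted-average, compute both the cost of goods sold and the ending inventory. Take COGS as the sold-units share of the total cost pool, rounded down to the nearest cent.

Apr 15, sell 285: 285/884 × $13,500.50 → $4,352.53
Ending inventory (cost pool remaining) = $9,147.97

COGS = $4,352.53; ending inventory = $9,147.97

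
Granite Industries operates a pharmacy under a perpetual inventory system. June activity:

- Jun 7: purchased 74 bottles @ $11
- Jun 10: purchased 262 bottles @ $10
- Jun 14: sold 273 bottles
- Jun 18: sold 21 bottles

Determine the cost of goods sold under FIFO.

Jun 14, 273 sold [FIFO — oldest first]: 74 @ $11 + 199 @ $10 = $2,804
Jun 18, 21 sold [FIFO — oldest first]: 21 @ $10 = $210
Total COGS = $2,804 + $210 = $3,014
Ending inventory: 42 @ $10 = $420

COGS = $3,014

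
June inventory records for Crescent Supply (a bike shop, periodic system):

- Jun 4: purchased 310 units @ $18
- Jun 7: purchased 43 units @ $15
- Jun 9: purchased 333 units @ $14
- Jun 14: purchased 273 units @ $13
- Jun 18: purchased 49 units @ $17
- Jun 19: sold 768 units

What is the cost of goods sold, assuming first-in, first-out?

COGS = $11,953

Jun 19, 768 sold [FIFO — oldest first]: 310 @ $18 + 43 @ $15 + 333 @ $14 + 82 @ $13 = $11,953
Ending inventory: 191 @ $13 + 49 @ $17 = $3,316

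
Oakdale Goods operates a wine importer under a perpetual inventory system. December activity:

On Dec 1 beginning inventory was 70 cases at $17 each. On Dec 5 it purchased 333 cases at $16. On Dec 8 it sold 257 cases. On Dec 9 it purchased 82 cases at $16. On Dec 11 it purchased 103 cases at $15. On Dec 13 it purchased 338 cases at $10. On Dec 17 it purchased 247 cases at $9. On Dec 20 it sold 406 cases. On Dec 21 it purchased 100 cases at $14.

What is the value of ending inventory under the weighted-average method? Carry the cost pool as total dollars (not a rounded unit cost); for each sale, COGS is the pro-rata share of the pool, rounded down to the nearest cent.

Ending inventory = $7,425.00

After Dec 1: 70 on hand, pool $1,190.00 (≈ $17.0000 each)
After Dec 5: 403 on hand, pool $6,518.00 (≈ $16.1737 each)
Dec 8, sell 257: 257/403 × $6,518.00 → $4,156.64
After Dec 9: 228 on hand, pool $3,673.36 (≈ $16.1112 each)
After Dec 11: 331 on hand, pool $5,218.36 (≈ $15.7654 each)
After Dec 13: 669 on hand, pool $8,598.36 (≈ $12.8526 each)
After Dec 17: 916 on hand, pool $10,821.36 (≈ $11.8137 each)
Dec 20, sell 406: 406/916 × $10,821.36 → $4,796.36
After Dec 21: 610 on hand, pool $7,425.00 (≈ $12.1721 each)
Total COGS = $4,156.64 + $4,796.36 = $8,953.00
Ending inventory (cost pool remaining) = $7,425.00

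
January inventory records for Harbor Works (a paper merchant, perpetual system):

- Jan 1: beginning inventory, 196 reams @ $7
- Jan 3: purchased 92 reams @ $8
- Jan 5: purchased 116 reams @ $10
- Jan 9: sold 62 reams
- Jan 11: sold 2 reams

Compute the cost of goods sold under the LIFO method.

Jan 9, 62 sold [LIFO — newest first]: 62 @ $10 = $620
Jan 11, 2 sold [LIFO — newest first]: 2 @ $10 = $20
Total COGS = $620 + $20 = $640
Ending inventory: 196 @ $7 + 92 @ $8 + 52 @ $10 = $2,628

COGS = $640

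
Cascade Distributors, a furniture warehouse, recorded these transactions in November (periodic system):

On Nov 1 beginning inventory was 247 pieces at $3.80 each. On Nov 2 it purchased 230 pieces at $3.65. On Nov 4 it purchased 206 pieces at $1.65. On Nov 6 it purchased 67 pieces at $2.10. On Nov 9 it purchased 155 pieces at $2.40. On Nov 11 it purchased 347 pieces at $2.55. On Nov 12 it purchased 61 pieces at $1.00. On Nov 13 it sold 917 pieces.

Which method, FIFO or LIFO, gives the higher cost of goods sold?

FIFO

FIFO COGS: 247 @ $3.80 + 230 @ $3.65 + 206 @ $1.65 + 67 @ $2.10 + 155 @ $2.40 + 12 @ $2.55 = $2,661.30
LIFO COGS: 61 @ $1.00 + 347 @ $2.55 + 155 @ $2.40 + 67 @ $2.10 + 206 @ $1.65 + 81 @ $3.65 = $2,094.10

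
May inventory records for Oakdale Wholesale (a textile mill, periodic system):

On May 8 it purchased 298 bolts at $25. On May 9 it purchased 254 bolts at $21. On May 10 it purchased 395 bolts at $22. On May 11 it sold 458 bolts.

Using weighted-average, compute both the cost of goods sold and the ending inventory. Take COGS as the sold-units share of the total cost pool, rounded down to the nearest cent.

COGS = $10,385.52; ending inventory = $11,088.48

May 11, sell 458: 458/947 × $21,474.00 → $10,385.52
Ending inventory (cost pool remaining) = $11,088.48
Check: goods available $21,474.00 = COGS $10,385.52 + ending $11,088.48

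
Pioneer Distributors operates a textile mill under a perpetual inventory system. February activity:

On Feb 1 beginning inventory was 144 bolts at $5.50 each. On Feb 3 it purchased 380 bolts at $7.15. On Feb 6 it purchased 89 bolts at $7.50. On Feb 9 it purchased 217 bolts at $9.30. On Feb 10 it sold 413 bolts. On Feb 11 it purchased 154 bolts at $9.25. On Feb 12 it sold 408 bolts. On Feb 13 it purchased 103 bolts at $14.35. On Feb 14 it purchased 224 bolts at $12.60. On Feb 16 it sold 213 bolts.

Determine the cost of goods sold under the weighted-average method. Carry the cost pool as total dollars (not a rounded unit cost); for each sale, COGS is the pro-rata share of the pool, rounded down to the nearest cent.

After Feb 1: 144 on hand, pool $792.00 (≈ $5.5000 each)
After Feb 3: 524 on hand, pool $3,509.00 (≈ $6.6966 each)
After Feb 6: 613 on hand, pool $4,176.50 (≈ $6.8132 each)
After Feb 9: 830 on hand, pool $6,194.60 (≈ $7.4634 each)
Feb 10, sell 413: 413/830 × $6,194.60 → $3,082.37
After Feb 11: 571 on hand, pool $4,536.73 (≈ $7.9452 each)
Feb 12, sell 408: 408/571 × $4,536.73 → $3,241.65
After Feb 13: 266 on hand, pool $2,773.13 (≈ $10.4253 each)
After Feb 14: 490 on hand, pool $5,595.53 (≈ $11.4194 each)
Feb 16, sell 213: 213/490 × $5,595.53 → $2,432.34
Total COGS = $3,082.37 + $3,241.65 + $2,432.34 = $8,756.36
Ending inventory (cost pool remaining) = $3,163.19
Check: goods available $11,919.55 = COGS $8,756.36 + ending $3,163.19

COGS = $8,756.36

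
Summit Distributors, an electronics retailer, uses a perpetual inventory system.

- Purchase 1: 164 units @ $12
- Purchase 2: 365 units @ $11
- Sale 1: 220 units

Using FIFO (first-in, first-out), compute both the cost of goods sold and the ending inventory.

Sale 1 (220) [FIFO — oldest first]: 164 @ $12 + 56 @ $11 = $2,584
Ending inventory: 309 @ $11 = $3,399
Check: goods available $5,983 = COGS $2,584 + ending $3,399

COGS = $2,584; ending inventory = $3,399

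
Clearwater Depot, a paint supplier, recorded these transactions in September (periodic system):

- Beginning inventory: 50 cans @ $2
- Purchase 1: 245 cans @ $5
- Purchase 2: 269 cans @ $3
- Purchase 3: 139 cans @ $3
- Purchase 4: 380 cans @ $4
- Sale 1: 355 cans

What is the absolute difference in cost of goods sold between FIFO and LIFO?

$85

FIFO COGS: 50 @ $2 + 245 @ $5 + 60 @ $3 = $1,505
LIFO COGS: 355 @ $4 = $1,420
Difference = |$1,505 − $1,420| = $85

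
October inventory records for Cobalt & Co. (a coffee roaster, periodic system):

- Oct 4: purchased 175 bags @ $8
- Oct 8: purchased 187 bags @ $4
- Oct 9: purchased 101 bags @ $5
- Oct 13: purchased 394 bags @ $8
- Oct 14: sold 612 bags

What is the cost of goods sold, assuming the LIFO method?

Oct 14, 612 sold [LIFO — newest first]: 394 @ $8 + 101 @ $5 + 117 @ $4 = $4,125
Ending inventory: 175 @ $8 + 70 @ $4 = $1,680
Check: goods available $5,805 = COGS $4,125 + ending $1,680

COGS = $4,125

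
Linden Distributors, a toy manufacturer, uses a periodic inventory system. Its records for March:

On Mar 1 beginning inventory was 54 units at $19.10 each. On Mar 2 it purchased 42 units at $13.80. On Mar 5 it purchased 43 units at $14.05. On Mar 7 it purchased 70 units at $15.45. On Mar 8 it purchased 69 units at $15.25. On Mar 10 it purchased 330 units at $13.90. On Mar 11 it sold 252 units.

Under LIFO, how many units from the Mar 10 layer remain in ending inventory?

78

Mar 11, 252 sold [LIFO — newest first]: 252 @ $13.90 = $3,502.80
Ending inventory: 54 @ $19.10 + 42 @ $13.80 + 43 @ $14.05 + 70 @ $15.45 + 69 @ $15.25 + 78 @ $13.90 = $5,433.10
Check: goods available $8,935.90 = COGS $3,502.80 + ending $5,433.10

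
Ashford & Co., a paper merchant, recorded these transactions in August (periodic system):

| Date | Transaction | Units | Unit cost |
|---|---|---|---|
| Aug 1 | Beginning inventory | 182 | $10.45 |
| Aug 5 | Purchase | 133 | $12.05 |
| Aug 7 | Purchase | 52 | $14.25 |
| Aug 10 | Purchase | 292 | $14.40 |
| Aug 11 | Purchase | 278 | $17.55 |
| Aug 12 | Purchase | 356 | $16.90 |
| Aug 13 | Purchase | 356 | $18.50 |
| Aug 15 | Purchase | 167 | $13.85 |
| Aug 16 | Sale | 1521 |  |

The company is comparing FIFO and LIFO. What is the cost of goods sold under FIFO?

FIFO COGS: 182 @ $10.45 + 133 @ $12.05 + 52 @ $14.25 + 292 @ $14.40 + 278 @ $17.55 + 356 @ $16.90 + 228 @ $18.50 = $23,563.65
LIFO COGS: 167 @ $13.85 + 356 @ $18.50 + 356 @ $16.90 + 278 @ $17.55 + 292 @ $14.40 + 52 @ $14.25 + 20 @ $12.05 = $24,981.05

COGS = $23,563.65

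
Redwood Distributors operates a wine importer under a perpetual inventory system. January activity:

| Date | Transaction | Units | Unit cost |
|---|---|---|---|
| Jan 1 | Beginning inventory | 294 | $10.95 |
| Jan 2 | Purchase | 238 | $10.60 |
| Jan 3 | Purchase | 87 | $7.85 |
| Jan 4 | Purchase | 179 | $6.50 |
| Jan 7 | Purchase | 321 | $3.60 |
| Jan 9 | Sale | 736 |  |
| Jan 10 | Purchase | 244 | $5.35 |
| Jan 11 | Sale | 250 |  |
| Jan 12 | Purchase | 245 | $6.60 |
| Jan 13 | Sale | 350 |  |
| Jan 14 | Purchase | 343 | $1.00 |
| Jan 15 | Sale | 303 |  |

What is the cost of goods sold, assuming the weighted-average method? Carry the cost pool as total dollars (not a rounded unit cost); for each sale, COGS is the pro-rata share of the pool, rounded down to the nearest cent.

After Jan 1: 294 on hand, pool $3,219.30 (≈ $10.9500 each)
After Jan 2: 532 on hand, pool $5,742.10 (≈ $10.7934 each)
After Jan 3: 619 on hand, pool $6,425.05 (≈ $10.3797 each)
After Jan 4: 798 on hand, pool $7,588.55 (≈ $9.5095 each)
After Jan 7: 1119 on hand, pool $8,744.15 (≈ $7.8143 each)
Jan 9, sell 736: 736/1119 × $8,744.15 → $5,751.29
After Jan 10: 627 on hand, pool $4,298.26 (≈ $6.8553 each)
Jan 11, sell 250: 250/627 × $4,298.26 → $1,713.81
After Jan 12: 622 on hand, pool $4,201.45 (≈ $6.7547 each)
Jan 13, sell 350: 350/622 × $4,201.45 → $2,364.15
After Jan 14: 615 on hand, pool $2,180.30 (≈ $3.5452 each)
Jan 15, sell 303: 303/615 × $2,180.30 → $1,074.19
Total COGS = $5,751.29 + $1,713.81 + $2,364.15 + $1,074.19 = $10,903.44
Ending inventory (cost pool remaining) = $1,106.11

COGS = $10,903.44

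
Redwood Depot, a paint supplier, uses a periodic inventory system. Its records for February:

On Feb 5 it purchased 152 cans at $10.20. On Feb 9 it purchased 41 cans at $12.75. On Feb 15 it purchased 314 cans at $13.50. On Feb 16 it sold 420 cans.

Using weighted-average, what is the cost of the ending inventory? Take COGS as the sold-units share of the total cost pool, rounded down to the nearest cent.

Feb 16, sell 420: 420/507 × $6,312.15 → $5,229.00
Ending inventory (cost pool remaining) = $1,083.15
Check: goods available $6,312.15 = COGS $5,229.00 + ending $1,083.15

Ending inventory = $1,083.15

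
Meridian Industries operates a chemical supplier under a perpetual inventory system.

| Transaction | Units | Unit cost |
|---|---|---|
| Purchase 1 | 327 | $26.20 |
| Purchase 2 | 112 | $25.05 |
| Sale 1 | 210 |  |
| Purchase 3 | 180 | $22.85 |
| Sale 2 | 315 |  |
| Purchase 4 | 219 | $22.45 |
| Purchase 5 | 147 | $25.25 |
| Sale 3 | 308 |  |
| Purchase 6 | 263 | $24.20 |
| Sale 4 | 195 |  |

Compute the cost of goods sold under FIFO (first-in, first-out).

Sale 1 (210) [FIFO — oldest first]: 210 @ $26.20 = $5,502.00
Sale 2 (315) [FIFO — oldest first]: 117 @ $26.20 + 112 @ $25.05 + 86 @ $22.85 = $7,836.10
Sale 3 (308) [FIFO — oldest first]: 94 @ $22.85 + 214 @ $22.45 = $6,952.20
Sale 4 (195) [FIFO — oldest first]: 5 @ $22.45 + 147 @ $25.25 + 43 @ $24.20 = $4,864.60
Total COGS = $5,502.00 + $7,836.10 + $6,952.20 + $4,864.60 = $25,154.90
Ending inventory: 220 @ $24.20 = $5,324.00

COGS = $25,154.90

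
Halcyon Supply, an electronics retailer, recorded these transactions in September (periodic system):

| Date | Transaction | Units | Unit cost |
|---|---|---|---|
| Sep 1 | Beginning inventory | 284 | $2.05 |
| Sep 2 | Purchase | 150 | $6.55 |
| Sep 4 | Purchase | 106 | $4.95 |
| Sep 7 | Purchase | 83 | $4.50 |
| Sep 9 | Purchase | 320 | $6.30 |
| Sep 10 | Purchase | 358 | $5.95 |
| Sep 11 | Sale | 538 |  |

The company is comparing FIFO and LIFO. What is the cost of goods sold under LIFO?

COGS = $3,264.10

FIFO COGS: 284 @ $2.05 + 150 @ $6.55 + 104 @ $4.95 = $2,079.50
LIFO COGS: 358 @ $5.95 + 180 @ $6.30 = $3,264.10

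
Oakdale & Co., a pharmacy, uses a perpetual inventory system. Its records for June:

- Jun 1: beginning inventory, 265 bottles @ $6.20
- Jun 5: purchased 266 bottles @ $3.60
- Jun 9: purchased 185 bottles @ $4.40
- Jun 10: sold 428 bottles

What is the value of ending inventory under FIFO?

Ending inventory = $1,184.80

Jun 10, 428 sold [FIFO — oldest first]: 265 @ $6.20 + 163 @ $3.60 = $2,229.80
Ending inventory: 103 @ $3.60 + 185 @ $4.40 = $1,184.80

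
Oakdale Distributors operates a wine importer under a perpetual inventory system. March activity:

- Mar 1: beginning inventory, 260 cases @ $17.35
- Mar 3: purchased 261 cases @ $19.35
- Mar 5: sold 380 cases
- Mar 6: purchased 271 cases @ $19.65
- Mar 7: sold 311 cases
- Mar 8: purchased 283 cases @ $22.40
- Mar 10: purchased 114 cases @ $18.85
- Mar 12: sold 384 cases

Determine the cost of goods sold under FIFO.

Mar 5, 380 sold [FIFO — oldest first]: 260 @ $17.35 + 120 @ $19.35 = $6,833.00
Mar 7, 311 sold [FIFO — oldest first]: 141 @ $19.35 + 170 @ $19.65 = $6,068.85
Mar 12, 384 sold [FIFO — oldest first]: 101 @ $19.65 + 283 @ $22.40 = $8,323.85
Total COGS = $6,833.00 + $6,068.85 + $8,323.85 = $21,225.70
Ending inventory: 114 @ $18.85 = $2,148.90
Check: goods available $23,374.60 = COGS $21,225.70 + ending $2,148.90

COGS = $21,225.70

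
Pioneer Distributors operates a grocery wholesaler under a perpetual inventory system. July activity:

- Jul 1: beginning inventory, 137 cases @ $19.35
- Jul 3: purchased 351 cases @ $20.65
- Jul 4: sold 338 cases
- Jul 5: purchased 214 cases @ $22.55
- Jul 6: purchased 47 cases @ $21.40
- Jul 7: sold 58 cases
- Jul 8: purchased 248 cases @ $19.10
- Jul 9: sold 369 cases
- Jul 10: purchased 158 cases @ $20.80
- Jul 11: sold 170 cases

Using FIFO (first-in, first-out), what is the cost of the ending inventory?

Jul 4, 338 sold [FIFO — oldest first]: 137 @ $19.35 + 201 @ $20.65 = $6,801.60
Jul 7, 58 sold [FIFO — oldest first]: 58 @ $20.65 = $1,197.70
Jul 9, 369 sold [FIFO — oldest first]: 92 @ $20.65 + 214 @ $22.55 + 47 @ $21.40 + 16 @ $19.10 = $8,036.90
Jul 11, 170 sold [FIFO — oldest first]: 170 @ $19.10 = $3,247.00
Total COGS = $6,801.60 + $1,197.70 + $8,036.90 + $3,247.00 = $19,283.20
Ending inventory: 62 @ $19.10 + 158 @ $20.80 = $4,470.60

Ending inventory = $4,470.60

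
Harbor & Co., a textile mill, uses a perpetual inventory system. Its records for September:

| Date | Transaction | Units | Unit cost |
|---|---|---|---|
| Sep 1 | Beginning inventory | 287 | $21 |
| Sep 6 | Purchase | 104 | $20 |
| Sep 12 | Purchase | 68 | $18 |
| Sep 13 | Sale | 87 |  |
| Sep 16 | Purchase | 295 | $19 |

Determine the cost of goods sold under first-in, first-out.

Sep 13, 87 sold [FIFO — oldest first]: 87 @ $21 = $1,827
Ending inventory: 200 @ $21 + 104 @ $20 + 68 @ $18 + 295 @ $19 = $13,109

COGS = $1,827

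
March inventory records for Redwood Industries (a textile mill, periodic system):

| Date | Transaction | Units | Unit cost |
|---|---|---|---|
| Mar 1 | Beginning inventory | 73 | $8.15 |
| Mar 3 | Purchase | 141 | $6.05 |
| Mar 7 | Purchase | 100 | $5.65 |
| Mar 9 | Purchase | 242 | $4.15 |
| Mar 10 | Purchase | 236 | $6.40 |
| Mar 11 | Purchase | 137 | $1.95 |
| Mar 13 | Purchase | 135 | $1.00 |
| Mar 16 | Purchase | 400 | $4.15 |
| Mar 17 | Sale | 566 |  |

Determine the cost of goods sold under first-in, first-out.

COGS = $3,081.30

Mar 17, 566 sold [FIFO — oldest first]: 73 @ $8.15 + 141 @ $6.05 + 100 @ $5.65 + 242 @ $4.15 + 10 @ $6.40 = $3,081.30
Ending inventory: 226 @ $6.40 + 137 @ $1.95 + 135 @ $1.00 + 400 @ $4.15 = $3,508.55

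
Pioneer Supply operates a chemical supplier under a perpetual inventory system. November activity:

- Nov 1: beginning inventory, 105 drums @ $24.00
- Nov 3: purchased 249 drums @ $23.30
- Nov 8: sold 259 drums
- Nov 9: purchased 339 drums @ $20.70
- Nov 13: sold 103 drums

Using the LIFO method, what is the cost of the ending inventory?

Nov 8, 259 sold [LIFO — newest first]: 249 @ $23.30 + 10 @ $24.00 = $6,041.70
Nov 13, 103 sold [LIFO — newest first]: 103 @ $20.70 = $2,132.10
Total COGS = $6,041.70 + $2,132.10 = $8,173.80
Ending inventory: 95 @ $24.00 + 236 @ $20.70 = $7,165.20

Ending inventory = $7,165.20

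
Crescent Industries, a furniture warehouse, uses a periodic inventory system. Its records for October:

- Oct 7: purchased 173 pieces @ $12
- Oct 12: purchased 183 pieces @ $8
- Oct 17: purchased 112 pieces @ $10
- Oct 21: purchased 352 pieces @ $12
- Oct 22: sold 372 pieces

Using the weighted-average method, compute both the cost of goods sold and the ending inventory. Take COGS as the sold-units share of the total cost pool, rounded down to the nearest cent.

Oct 22, sell 372: 372/820 × $8,884.00 → $4,030.30
Ending inventory (cost pool remaining) = $4,853.70
Check: goods available $8,884.00 = COGS $4,030.30 + ending $4,853.70

COGS = $4,030.30; ending inventory = $4,853.70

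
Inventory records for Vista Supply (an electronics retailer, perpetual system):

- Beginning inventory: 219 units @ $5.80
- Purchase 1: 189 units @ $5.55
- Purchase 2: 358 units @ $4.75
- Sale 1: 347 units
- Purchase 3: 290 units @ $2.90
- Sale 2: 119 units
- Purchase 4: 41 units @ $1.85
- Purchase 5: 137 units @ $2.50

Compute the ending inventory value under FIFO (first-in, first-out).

Ending inventory = $2,684.35

Sale 1 (347) [FIFO — oldest first]: 219 @ $5.80 + 128 @ $5.55 = $1,980.60
Sale 2 (119) [FIFO — oldest first]: 61 @ $5.55 + 58 @ $4.75 = $614.05
Total COGS = $1,980.60 + $614.05 = $2,594.65
Ending inventory: 300 @ $4.75 + 290 @ $2.90 + 41 @ $1.85 + 137 @ $2.50 = $2,684.35
Check: goods available $5,279.00 = COGS $2,594.65 + ending $2,684.35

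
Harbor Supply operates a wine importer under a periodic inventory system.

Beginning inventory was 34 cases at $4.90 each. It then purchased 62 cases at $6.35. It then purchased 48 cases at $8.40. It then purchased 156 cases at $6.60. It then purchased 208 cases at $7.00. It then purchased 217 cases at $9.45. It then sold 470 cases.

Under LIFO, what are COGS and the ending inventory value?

Sale 1 (470) [LIFO — newest first]: 217 @ $9.45 + 208 @ $7.00 + 45 @ $6.60 = $3,803.65
Ending inventory: 34 @ $4.90 + 62 @ $6.35 + 48 @ $8.40 + 111 @ $6.60 = $1,696.10

COGS = $3,803.65; ending inventory = $1,696.10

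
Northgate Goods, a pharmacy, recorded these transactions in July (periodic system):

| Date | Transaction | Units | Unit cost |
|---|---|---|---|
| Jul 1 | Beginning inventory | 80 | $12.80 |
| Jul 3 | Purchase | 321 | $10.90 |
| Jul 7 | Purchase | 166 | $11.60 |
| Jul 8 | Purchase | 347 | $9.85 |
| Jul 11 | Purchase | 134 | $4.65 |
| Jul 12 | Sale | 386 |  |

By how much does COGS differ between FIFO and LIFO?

FIFO COGS: 80 @ $12.80 + 306 @ $10.90 = $4,359.40
LIFO COGS: 134 @ $4.65 + 252 @ $9.85 = $3,105.30
Difference = |$4,359.40 − $3,105.30| = $1,254.10

$1,254.10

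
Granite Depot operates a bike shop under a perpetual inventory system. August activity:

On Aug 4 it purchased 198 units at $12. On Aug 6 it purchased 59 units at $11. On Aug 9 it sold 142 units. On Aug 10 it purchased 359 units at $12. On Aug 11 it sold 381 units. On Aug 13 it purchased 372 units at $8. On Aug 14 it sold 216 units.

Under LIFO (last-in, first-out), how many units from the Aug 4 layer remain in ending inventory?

Aug 9, 142 sold [LIFO — newest first]: 59 @ $11 + 83 @ $12 = $1,645
Aug 11, 381 sold [LIFO — newest first]: 359 @ $12 + 22 @ $12 = $4,572
Aug 14, 216 sold [LIFO — newest first]: 216 @ $8 = $1,728
Total COGS = $1,645 + $4,572 + $1,728 = $7,945
Ending inventory: 93 @ $12 + 156 @ $8 = $2,364

93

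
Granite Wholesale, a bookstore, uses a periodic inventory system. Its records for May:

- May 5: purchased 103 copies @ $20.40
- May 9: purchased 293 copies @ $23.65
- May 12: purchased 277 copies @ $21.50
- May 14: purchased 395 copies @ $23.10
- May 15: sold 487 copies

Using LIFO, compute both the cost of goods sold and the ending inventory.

COGS = $11,102.50; ending inventory = $13,008.15

May 15, 487 sold [LIFO — newest first]: 395 @ $23.10 + 92 @ $21.50 = $11,102.50
Ending inventory: 103 @ $20.40 + 293 @ $23.65 + 185 @ $21.50 = $13,008.15
Check: goods available $24,110.65 = COGS $11,102.50 + ending $13,008.15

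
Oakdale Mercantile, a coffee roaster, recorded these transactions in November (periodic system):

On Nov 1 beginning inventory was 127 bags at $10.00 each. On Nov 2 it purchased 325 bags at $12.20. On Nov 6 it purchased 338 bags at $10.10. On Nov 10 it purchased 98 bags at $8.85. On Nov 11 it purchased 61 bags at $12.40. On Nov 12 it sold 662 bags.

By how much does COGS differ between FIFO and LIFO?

FIFO COGS: 127 @ $10.00 + 325 @ $12.20 + 210 @ $10.10 = $7,356.00
LIFO COGS: 61 @ $12.40 + 98 @ $8.85 + 338 @ $10.10 + 165 @ $12.20 = $7,050.50
Difference = |$7,356.00 − $7,050.50| = $305.50

$305.50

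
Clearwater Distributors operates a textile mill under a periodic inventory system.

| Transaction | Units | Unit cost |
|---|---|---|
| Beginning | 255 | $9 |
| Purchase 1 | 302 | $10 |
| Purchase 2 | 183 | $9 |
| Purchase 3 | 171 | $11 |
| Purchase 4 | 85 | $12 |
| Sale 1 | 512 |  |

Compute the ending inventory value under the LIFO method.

Sale 1 (512) [LIFO — newest first]: 85 @ $12 + 171 @ $11 + 183 @ $9 + 73 @ $10 = $5,278
Ending inventory: 255 @ $9 + 229 @ $10 = $4,585
Check: goods available $9,863 = COGS $5,278 + ending $4,585

Ending inventory = $4,585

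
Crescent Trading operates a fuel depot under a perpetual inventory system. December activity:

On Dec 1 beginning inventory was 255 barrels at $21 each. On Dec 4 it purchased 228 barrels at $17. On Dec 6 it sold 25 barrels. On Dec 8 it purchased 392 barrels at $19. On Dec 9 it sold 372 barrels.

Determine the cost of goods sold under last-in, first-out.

COGS = $7,493

Dec 6, 25 sold [LIFO — newest first]: 25 @ $17 = $425
Dec 9, 372 sold [LIFO — newest first]: 372 @ $19 = $7,068
Total COGS = $425 + $7,068 = $7,493
Ending inventory: 255 @ $21 + 203 @ $17 + 20 @ $19 = $9,186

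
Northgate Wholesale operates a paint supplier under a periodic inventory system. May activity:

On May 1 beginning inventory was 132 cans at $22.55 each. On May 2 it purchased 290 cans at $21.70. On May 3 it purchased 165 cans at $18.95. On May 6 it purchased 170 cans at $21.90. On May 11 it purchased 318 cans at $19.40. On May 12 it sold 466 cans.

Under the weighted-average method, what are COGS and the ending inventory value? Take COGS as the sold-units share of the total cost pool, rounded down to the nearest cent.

May 12, sell 466: 466/1075 × $22,288.55 → $9,661.82
Ending inventory (cost pool remaining) = $12,626.73
Check: goods available $22,288.55 = COGS $9,661.82 + ending $12,626.73

COGS = $9,661.82; ending inventory = $12,626.73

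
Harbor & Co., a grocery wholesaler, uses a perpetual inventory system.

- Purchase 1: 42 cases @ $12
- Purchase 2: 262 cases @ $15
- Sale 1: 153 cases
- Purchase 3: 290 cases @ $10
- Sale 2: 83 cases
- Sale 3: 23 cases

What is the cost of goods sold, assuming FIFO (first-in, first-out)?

COGS = $3,759

Sale 1 (153) [FIFO — oldest first]: 42 @ $12 + 111 @ $15 = $2,169
Sale 2 (83) [FIFO — oldest first]: 83 @ $15 = $1,245
Sale 3 (23) [FIFO — oldest first]: 23 @ $15 = $345
Total COGS = $2,169 + $1,245 + $345 = $3,759
Ending inventory: 45 @ $15 + 290 @ $10 = $3,575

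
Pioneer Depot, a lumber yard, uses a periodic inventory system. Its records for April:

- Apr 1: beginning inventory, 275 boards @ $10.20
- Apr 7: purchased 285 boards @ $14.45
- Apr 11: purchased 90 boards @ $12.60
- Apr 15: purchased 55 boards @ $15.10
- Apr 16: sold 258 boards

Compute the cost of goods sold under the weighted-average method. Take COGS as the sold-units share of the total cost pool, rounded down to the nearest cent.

COGS = $3,252.53

Apr 16, sell 258: 258/705 × $8,887.75 → $3,252.53
Ending inventory (cost pool remaining) = $5,635.22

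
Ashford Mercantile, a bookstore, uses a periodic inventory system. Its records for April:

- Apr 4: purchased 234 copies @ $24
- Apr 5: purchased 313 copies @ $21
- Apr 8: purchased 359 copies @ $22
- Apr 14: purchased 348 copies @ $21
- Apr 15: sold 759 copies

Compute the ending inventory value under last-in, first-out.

Ending inventory = $11,097

Apr 15, 759 sold [LIFO — newest first]: 348 @ $21 + 359 @ $22 + 52 @ $21 = $16,298
Ending inventory: 234 @ $24 + 261 @ $21 = $11,097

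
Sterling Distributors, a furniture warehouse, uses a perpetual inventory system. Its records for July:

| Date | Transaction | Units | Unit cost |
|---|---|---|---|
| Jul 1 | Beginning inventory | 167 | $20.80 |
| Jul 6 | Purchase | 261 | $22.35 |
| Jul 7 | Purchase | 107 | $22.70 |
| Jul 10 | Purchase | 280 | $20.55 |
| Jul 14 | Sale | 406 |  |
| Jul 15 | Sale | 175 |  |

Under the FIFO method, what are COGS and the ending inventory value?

Jul 14, 406 sold [FIFO — oldest first]: 167 @ $20.80 + 239 @ $22.35 = $8,815.25
Jul 15, 175 sold [FIFO — oldest first]: 22 @ $22.35 + 107 @ $22.70 + 46 @ $20.55 = $3,865.90
Total COGS = $8,815.25 + $3,865.90 = $12,681.15
Ending inventory: 234 @ $20.55 = $4,808.70

COGS = $12,681.15; ending inventory = $4,808.70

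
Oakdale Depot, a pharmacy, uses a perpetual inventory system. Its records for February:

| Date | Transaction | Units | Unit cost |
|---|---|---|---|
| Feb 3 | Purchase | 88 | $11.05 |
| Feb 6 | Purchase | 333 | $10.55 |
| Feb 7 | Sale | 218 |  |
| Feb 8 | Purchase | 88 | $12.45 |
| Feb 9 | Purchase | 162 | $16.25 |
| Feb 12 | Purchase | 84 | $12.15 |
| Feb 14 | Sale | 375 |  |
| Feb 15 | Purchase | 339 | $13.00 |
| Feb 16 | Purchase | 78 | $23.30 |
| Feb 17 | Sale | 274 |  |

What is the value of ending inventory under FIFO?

Ending inventory = $4,768.40

Feb 7, 218 sold [FIFO — oldest first]: 88 @ $11.05 + 130 @ $10.55 = $2,343.90
Feb 14, 375 sold [FIFO — oldest first]: 203 @ $10.55 + 88 @ $12.45 + 84 @ $16.25 = $4,602.25
Feb 17, 274 sold [FIFO — oldest first]: 78 @ $16.25 + 84 @ $12.15 + 112 @ $13.00 = $3,744.10
Total COGS = $2,343.90 + $4,602.25 + $3,744.10 = $10,690.25
Ending inventory: 227 @ $13.00 + 78 @ $23.30 = $4,768.40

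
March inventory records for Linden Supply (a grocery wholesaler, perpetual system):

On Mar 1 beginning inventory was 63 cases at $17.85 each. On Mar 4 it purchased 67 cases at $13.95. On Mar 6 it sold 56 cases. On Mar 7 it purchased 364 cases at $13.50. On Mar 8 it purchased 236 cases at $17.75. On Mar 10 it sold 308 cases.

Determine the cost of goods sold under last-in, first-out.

COGS = $5,942.20

Mar 6, 56 sold [LIFO — newest first]: 56 @ $13.95 = $781.20
Mar 10, 308 sold [LIFO — newest first]: 236 @ $17.75 + 72 @ $13.50 = $5,161.00
Total COGS = $781.20 + $5,161.00 = $5,942.20
Ending inventory: 63 @ $17.85 + 11 @ $13.95 + 292 @ $13.50 = $5,220.00
Check: goods available $11,162.20 = COGS $5,942.20 + ending $5,220.00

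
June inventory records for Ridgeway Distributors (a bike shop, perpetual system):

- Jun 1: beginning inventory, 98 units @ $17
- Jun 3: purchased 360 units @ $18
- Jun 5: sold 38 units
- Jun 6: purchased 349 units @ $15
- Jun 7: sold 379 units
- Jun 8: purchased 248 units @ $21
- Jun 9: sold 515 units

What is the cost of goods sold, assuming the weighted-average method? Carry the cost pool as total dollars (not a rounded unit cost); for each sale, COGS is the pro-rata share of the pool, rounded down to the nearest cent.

COGS = $16,342.71

After Jun 1: 98 on hand, pool $1,666.00 (≈ $17.0000 each)
After Jun 3: 458 on hand, pool $8,146.00 (≈ $17.7860 each)
Jun 5, sell 38: 38/458 × $8,146.00 → $675.86
After Jun 6: 769 on hand, pool $12,705.14 (≈ $16.5216 each)
Jun 7, sell 379: 379/769 × $12,705.14 → $6,261.70
After Jun 8: 638 on hand, pool $11,651.44 (≈ $18.2624 each)
Jun 9, sell 515: 515/638 × $11,651.44 → $9,405.15
Total COGS = $675.86 + $6,261.70 + $9,405.15 = $16,342.71
Ending inventory (cost pool remaining) = $2,246.29
Check: goods available $18,589.00 = COGS $16,342.71 + ending $2,246.29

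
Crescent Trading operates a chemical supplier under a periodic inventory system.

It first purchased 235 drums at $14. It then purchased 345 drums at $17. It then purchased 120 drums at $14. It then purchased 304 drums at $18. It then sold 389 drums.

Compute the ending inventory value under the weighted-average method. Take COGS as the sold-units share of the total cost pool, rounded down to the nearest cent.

Sale 1, sell 389: 389/1004 × $16,307.00 → $6,318.15
Ending inventory (cost pool remaining) = $9,988.85
Check: goods available $16,307.00 = COGS $6,318.15 + ending $9,988.85

Ending inventory = $9,988.85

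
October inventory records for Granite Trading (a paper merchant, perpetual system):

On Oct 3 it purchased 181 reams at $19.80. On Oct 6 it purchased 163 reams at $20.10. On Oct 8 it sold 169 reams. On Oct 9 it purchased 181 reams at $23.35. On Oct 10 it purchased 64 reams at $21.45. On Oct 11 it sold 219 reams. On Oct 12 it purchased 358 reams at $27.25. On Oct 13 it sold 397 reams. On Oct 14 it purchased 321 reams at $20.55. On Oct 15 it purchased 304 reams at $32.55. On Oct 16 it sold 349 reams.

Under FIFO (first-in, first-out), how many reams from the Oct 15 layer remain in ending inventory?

304

Oct 8, 169 sold [FIFO — oldest first]: 169 @ $19.80 = $3,346.20
Oct 11, 219 sold [FIFO — oldest first]: 12 @ $19.80 + 163 @ $20.10 + 44 @ $23.35 = $4,541.30
Oct 13, 397 sold [FIFO — oldest first]: 137 @ $23.35 + 64 @ $21.45 + 196 @ $27.25 = $9,912.75
Oct 16, 349 sold [FIFO — oldest first]: 162 @ $27.25 + 187 @ $20.55 = $8,257.35
Total COGS = $3,346.20 + $4,541.30 + $9,912.75 + $8,257.35 = $26,057.60
Ending inventory: 134 @ $20.55 + 304 @ $32.55 = $12,648.90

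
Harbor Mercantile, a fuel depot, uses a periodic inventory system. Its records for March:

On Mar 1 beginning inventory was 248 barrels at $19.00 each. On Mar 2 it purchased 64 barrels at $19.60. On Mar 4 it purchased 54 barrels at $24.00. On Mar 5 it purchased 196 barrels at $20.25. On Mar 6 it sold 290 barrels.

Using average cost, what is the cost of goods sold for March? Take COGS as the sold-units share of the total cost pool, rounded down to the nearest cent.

COGS = $5,795.56

Mar 6, sell 290: 290/562 × $11,231.40 → $5,795.56
Ending inventory (cost pool remaining) = $5,435.84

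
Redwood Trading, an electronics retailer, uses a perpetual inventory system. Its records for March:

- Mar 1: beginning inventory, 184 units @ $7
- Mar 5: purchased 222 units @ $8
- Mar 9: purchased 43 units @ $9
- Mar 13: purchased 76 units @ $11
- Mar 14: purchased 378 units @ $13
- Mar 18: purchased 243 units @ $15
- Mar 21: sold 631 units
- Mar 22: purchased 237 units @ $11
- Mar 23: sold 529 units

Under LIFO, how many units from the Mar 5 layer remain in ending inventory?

39

Mar 21, 631 sold [LIFO — newest first]: 243 @ $15 + 378 @ $13 + 10 @ $11 = $8,669
Mar 23, 529 sold [LIFO — newest first]: 237 @ $11 + 66 @ $11 + 43 @ $9 + 183 @ $8 = $5,184
Total COGS = $8,669 + $5,184 = $13,853
Ending inventory: 184 @ $7 + 39 @ $8 = $1,600
Check: goods available $15,453 = COGS $13,853 + ending $1,600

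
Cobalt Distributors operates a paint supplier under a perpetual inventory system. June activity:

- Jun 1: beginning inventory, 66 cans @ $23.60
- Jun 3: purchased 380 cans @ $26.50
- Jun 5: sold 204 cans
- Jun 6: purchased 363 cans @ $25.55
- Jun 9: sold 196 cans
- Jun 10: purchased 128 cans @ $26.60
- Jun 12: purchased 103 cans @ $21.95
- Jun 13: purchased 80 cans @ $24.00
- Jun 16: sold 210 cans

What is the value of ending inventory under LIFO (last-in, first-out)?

Jun 5, 204 sold [LIFO — newest first]: 204 @ $26.50 = $5,406.00
Jun 9, 196 sold [LIFO — newest first]: 196 @ $25.55 = $5,007.80
Jun 16, 210 sold [LIFO — newest first]: 80 @ $24.00 + 103 @ $21.95 + 27 @ $26.60 = $4,899.05
Total COGS = $5,406.00 + $5,007.80 + $4,899.05 = $15,312.85
Ending inventory: 66 @ $23.60 + 176 @ $26.50 + 167 @ $25.55 + 101 @ $26.60 = $13,175.05

Ending inventory = $13,175.05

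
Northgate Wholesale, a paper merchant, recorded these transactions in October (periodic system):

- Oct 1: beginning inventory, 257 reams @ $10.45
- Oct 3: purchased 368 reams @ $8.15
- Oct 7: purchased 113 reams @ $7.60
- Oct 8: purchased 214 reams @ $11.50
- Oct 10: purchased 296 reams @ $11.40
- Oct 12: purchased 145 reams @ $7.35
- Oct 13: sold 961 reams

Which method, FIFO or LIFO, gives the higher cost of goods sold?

FIFO COGS: 257 @ $10.45 + 368 @ $8.15 + 113 @ $7.60 + 214 @ $11.50 + 9 @ $11.40 = $9,107.25
LIFO COGS: 145 @ $7.35 + 296 @ $11.40 + 214 @ $11.50 + 113 @ $7.60 + 193 @ $8.15 = $9,332.90

LIFO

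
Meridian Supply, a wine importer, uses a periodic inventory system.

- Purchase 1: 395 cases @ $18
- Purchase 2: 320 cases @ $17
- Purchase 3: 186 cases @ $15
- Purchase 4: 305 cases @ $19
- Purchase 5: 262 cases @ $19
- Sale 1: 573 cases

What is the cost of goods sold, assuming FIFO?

Sale 1 (573) [FIFO — oldest first]: 395 @ $18 + 178 @ $17 = $10,136
Ending inventory: 142 @ $17 + 186 @ $15 + 305 @ $19 + 262 @ $19 = $15,977

COGS = $10,136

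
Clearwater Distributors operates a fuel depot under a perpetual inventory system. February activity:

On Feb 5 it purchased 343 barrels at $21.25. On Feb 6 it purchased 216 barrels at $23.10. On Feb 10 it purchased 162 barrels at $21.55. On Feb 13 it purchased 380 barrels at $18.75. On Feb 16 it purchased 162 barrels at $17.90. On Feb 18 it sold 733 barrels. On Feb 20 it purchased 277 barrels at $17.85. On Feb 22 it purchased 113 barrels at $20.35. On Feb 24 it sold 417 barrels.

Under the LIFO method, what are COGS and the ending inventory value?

COGS = $22,053.50; ending inventory = $10,984.75

Feb 18, 733 sold [LIFO — newest first]: 162 @ $17.90 + 380 @ $18.75 + 162 @ $21.55 + 29 @ $23.10 = $14,185.80
Feb 24, 417 sold [LIFO — newest first]: 113 @ $20.35 + 277 @ $17.85 + 27 @ $23.10 = $7,867.70
Total COGS = $14,185.80 + $7,867.70 = $22,053.50
Ending inventory: 343 @ $21.25 + 160 @ $23.10 = $10,984.75
Check: goods available $33,038.25 = COGS $22,053.50 + ending $10,984.75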